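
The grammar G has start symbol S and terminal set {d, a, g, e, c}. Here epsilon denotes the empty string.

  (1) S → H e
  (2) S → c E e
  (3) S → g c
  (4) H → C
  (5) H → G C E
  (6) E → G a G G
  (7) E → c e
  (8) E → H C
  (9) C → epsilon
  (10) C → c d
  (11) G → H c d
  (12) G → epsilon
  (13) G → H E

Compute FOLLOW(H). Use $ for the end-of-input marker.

FIRST(C): from C→epsilon we get {epsilon}; from C→c d we get {c}. So FIRST(C) = {epsilon, c}.
FIRST(S): from S→H e we get {a, c, e}; from S→c E e we get {c}; from S→g c we get {g}. So FIRST(S) = {a, c, e, g}.
FIRST(H): from H→C we get {epsilon, c}; from H→G C E we get {epsilon, a, c}. So FIRST(H) = {epsilon, a, c}.
FIRST(E): from E→G a G G we get {a, c}; from E→c e we get {c}; from E→H C we get {epsilon, a, c}. So FIRST(E) = {epsilon, a, c}.
FIRST(G): from G→H c d we get {a, c}; from G→epsilon we get {epsilon}; from G→H E we get {epsilon, a, c}. So FIRST(G) = {epsilon, a, c}.
FOLLOW(S) includes $ since S is the start symbol.
FOLLOW(S): S appears on no right-hand side. Thus FOLLOW(S) = {$}.
FOLLOW(H): in S→H e, H is followed by e with FIRST {e}; in E→H C, H is followed by C with FIRST {epsilon, c}; in E→H C, the suffix after H is nullable, so FOLLOW(H) ⊇ FOLLOW(E) = {a, c, e}; in G→H c d, H is followed by c d with FIRST {c}; in G→H E, H is followed by E with FIRST {epsilon, a, c}; in G→H E, the suffix after H is nullable, so FOLLOW(H) ⊇ FOLLOW(G) = {a, c, e}. Thus FOLLOW(H) = {a, c, e}.
FOLLOW(E): in S→c E e, E is followed by e with FIRST {e}; in H→G C E, the suffix after E is empty, so FOLLOW(E) ⊇ FOLLOW(H) = {a, c, e}; in G→H E, the suffix after E is empty, so FOLLOW(E) ⊇ FOLLOW(G) = {a, c, e}. Thus FOLLOW(E) = {a, c, e}.
FOLLOW(C): in H→C, the suffix after C is empty, so FOLLOW(C) ⊇ FOLLOW(H) = {a, c, e}; in H→G C E, C is followed by E with FIRST {epsilon, a, c}; in H→G C E, the suffix after C is nullable, so FOLLOW(C) ⊇ FOLLOW(H) = {a, c, e}; in E→H C, the suffix after C is empty, so FOLLOW(C) ⊇ FOLLOW(E) = {a, c, e}. Thus FOLLOW(C) = {a, c, e}.
FOLLOW(G): in H→G C E, G is followed by C E with FIRST {epsilon, a, c}; in H→G C E, the suffix after G is nullable, so FOLLOW(G) ⊇ FOLLOW(H) = {a, c, e}; in E→G a G G (occurrence 1), G is followed by a G G with FIRST {a}; in E→G a G G (occurrence 2), G is followed by G with FIRST {epsilon, a, c}; in E→G a G G (occurrence 2), the suffix after G is nullable, so FOLLOW(G) ⊇ FOLLOW(E) = {a, c, e}; in E→G a G G (occurrence 3), the suffix after G is empty, so FOLLOW(G) ⊇ FOLLOW(E) = {a, c, e}. Thus FOLLOW(G) = {a, c, e}.

{a, c, e}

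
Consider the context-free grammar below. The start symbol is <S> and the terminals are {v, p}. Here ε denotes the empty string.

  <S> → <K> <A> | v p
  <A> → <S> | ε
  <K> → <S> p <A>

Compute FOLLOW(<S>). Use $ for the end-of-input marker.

{$, p, v}

FIRST(<S>): from <S>→<K> <A> we get {v}; from <S>→v p we get {v}. So FIRST(<S>) = {v}.
FIRST(<A>): from <A>→<S> we get {v}; from <A>→ε we get {ε}. So FIRST(<A>) = {ε, v}.
FIRST(<K>): from <K>→<S> p <A> we get {v}. So FIRST(<K>) = {v}.
FOLLOW(<S>) includes $ since <S> is the start symbol.
FOLLOW(<S>): in <A>→<S>, the suffix after <S> is empty, so FOLLOW(<S>) ⊇ FOLLOW(<A>) = {$, p, v}; in <K>→<S> p <A>, <S> is followed by p <A> with FIRST {p}. Thus FOLLOW(<S>) = {$, p, v}.
FOLLOW(<K>): in <S>→<K> <A>, <K> is followed by <A> with FIRST {ε, v}; in <S>→<K> <A>, the suffix after <K> is nullable, so FOLLOW(<K>) ⊇ FOLLOW(<S>) = {$, p, v}. Thus FOLLOW(<K>) = {$, p, v}.
FOLLOW(<A>): in <S>→<K> <A>, the suffix after <A> is empty, so FOLLOW(<A>) ⊇ FOLLOW(<S>) = {$, p, v}; in <K>→<S> p <A>, the suffix after <A> is empty, so FOLLOW(<A>) ⊇ FOLLOW(<K>) = {$, p, v}. Thus FOLLOW(<A>) = {$, p, v}.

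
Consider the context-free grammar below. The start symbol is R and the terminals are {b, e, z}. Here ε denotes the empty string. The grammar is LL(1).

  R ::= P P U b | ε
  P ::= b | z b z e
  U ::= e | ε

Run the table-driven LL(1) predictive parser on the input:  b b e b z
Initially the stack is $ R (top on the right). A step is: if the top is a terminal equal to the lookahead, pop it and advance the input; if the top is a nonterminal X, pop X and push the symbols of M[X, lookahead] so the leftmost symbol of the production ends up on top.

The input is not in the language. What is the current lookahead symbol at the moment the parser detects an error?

z

     Stack      Input        Action
  1  $ R        b b e b z $  expand R ::= P P U b
  2  $ b U P P  b b e b z $  expand P ::= b
  3  $ b U P b  b b e b z $  match b
  4  $ b U P    b e b z $    expand P ::= b
  5  $ b U b    b e b z $    match b
  6  $ b U      e b z $      expand U ::= e
  7  $ b e      e b z $      match e
  8  $ b        b z $        match b
  9  $          z $          error: stack empty but input remains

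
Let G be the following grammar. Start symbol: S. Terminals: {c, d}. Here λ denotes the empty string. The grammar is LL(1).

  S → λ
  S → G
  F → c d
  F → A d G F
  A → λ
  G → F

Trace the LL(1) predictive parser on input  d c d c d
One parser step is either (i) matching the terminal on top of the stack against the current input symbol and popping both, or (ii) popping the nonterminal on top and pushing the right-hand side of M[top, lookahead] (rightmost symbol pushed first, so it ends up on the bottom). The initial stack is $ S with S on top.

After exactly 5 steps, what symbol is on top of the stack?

G

step 1: stack=$ S  input=d c d c d $  — expand S → G
step 2: stack=$ G  input=d c d c d $  — expand G → F
step 3: stack=$ F  input=d c d c d $  — expand F → A d G F
step 4: stack=$ F G d A  input=d c d c d $  — expand A → λ
step 5: stack=$ F G d  input=d c d c d $  — match d
Stack after step 5: $ F G (top = G).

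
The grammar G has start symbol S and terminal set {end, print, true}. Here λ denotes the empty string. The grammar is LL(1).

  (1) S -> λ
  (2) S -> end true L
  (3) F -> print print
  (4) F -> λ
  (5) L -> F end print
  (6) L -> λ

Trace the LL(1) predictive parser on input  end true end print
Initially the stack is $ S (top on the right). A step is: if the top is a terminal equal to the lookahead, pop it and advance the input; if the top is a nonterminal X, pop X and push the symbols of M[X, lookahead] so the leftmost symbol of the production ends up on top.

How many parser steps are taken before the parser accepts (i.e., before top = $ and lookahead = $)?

step 1: stack=$ S  input=end true end print $  — expand S -> end true L
step 2: stack=$ L true end  input=end true end print $  — match end
step 3: stack=$ L true  input=true end print $  — match true
step 4: stack=$ L  input=end print $  — expand L -> F end print
step 5: stack=$ print end F  input=end print $  — expand F -> λ
step 6: stack=$ print end  input=end print $  — match end
step 7: stack=$ print  input=print $  — match print
Accept reached after 7 steps.

7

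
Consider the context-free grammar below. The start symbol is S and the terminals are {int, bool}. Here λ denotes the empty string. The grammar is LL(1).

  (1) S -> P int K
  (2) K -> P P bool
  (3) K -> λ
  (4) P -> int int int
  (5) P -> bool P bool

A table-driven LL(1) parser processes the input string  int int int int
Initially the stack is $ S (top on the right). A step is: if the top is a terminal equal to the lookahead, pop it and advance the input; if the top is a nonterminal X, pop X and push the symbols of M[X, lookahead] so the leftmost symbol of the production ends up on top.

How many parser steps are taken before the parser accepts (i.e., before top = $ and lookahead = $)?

step 1: stack=$ S  input=int int int int $  — expand S -> P int K
step 2: stack=$ K int P  input=int int int int $  — expand P -> int int int
step 3: stack=$ K int int int int  input=int int int int $  — match int
step 4: stack=$ K int int int  input=int int int $  — match int
step 5: stack=$ K int int  input=int int $  — match int
step 6: stack=$ K int  input=int $  — match int
step 7: stack=$ K  input=$  — expand K -> λ
Accept reached after 7 steps.

7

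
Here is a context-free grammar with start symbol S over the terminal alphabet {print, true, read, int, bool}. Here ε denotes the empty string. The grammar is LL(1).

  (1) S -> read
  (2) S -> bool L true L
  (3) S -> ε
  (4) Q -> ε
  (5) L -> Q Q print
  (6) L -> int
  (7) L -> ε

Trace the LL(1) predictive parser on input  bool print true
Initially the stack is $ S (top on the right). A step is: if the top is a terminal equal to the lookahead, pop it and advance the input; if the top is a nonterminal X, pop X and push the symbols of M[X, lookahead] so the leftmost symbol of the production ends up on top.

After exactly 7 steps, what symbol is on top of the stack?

L

     Stack               Input              Action
  1  $ S                 bool print true $  expand S -> bool L true L
  2  $ L true L bool     bool print true $  match bool
  3  $ L true L          print true $       expand L -> Q Q print
  4  $ L true print Q Q  print true $       expand Q -> ε
  5  $ L true print Q    print true $       expand Q -> ε
  6  $ L true print      print true $       match print
  7  $ L true            true $             match true
Stack after step 7: $ L (top = L).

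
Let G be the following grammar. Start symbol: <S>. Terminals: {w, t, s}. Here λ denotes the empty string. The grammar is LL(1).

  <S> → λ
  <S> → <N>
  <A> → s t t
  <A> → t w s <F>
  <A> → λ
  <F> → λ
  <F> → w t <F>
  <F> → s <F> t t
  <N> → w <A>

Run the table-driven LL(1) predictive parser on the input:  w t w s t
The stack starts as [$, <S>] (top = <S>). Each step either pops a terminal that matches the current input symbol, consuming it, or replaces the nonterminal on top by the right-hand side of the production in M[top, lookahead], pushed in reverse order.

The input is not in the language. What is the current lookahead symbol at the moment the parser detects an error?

t

step 1: stack=$ <S>  input=w t w s t $  — expand <S> → <N>
step 2: stack=$ <N>  input=w t w s t $  — expand <N> → w <A>
step 3: stack=$ <A> w  input=w t w s t $  — match w
step 4: stack=$ <A>  input=t w s t $  — expand <A> → t w s <F>
step 5: stack=$ <F> s w t  input=t w s t $  — match t
step 6: stack=$ <F> s w  input=w s t $  — match w
step 7: stack=$ <F> s  input=s t $  — match s
step 8: stack=$ <F>  input=t $  — expand <F> → λ
step 9: stack=$  input=t $  — error: stack empty but input remains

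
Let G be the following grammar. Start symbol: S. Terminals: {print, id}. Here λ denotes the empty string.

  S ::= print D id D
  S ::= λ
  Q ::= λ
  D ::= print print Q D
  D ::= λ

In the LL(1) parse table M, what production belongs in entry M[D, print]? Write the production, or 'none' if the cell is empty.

D ::= print print Q D

FIRST(S) = {λ, print}
FIRST(Q) = {λ}
FIRST(D) = {λ, print}
FOLLOW(S) includes $ since S is the start symbol.
FOLLOW(S): S appears on no right-hand side. Thus FOLLOW(S) = {$}.
FOLLOW(D): in S::=print D id D (occurrence 1), D is followed by id D with FIRST {id}; in S::=print D id D (occurrence 2), the suffix after D is empty, so FOLLOW(D) ⊇ FOLLOW(S) = {$}; in D::=print print Q D, the suffix after D is empty (adds nothing new). Thus FOLLOW(D) = {$, id}.
For D ::= print print Q D: FIRST(print print Q D) = {print}, so it goes in M[D, t] for t ∈ {print}.
For D ::= λ: FIRST(λ) = {λ}, so it goes in M[D, t] for t ∈ {}; since λ ∈ FIRST, also for every t ∈ FOLLOW(D) = {$, id}.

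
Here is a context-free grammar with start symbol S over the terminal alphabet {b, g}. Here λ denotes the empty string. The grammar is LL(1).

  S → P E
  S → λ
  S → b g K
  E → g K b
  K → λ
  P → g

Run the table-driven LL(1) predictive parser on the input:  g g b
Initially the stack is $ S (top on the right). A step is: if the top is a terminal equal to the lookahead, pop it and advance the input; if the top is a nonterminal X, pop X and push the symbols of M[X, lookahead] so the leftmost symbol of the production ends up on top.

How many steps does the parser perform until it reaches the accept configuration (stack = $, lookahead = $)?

     Stack    Input    Action
  1  $ S      g g b $  expand S → P E
  2  $ E P    g g b $  expand P → g
  3  $ E g    g g b $  match g
  4  $ E      g b $    expand E → g K b
  5  $ b K g  g b $    match g
  6  $ b K    b $      expand K → λ
  7  $ b      b $      match b
Accept reached after 7 steps.

7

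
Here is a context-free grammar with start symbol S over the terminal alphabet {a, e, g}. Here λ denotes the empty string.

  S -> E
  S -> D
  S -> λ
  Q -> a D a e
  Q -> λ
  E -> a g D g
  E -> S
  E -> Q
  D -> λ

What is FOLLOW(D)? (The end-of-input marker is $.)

{$, a, g}

FIRST(Q) = {λ, a}
FIRST(D) = {λ}
FIRST(S) = {λ, a}  (via E, D)
FIRST(E) = {λ, a}  (via S, Q)
FOLLOW(S) includes $ since S is the start symbol.
FOLLOW(S): in E->S, the suffix after S is empty, so FOLLOW(S) ⊇ FOLLOW(E) = {$}. Thus FOLLOW(S) = {$}.
FOLLOW(E): in S->E, the suffix after E is empty, so FOLLOW(E) ⊇ FOLLOW(S) = {$}. Thus FOLLOW(E) = {$}.
FOLLOW(Q): in E->Q, the suffix after Q is empty, so FOLLOW(Q) ⊇ FOLLOW(E) = {$}. Thus FOLLOW(Q) = {$}.
FOLLOW(D): in S->D, the suffix after D is empty, so FOLLOW(D) ⊇ FOLLOW(S) = {$}; in Q->a D a e, D is followed by a e with FIRST {a}; in E->a g D g, D is followed by g with FIRST {g}. Thus FOLLOW(D) = {$, a, g}.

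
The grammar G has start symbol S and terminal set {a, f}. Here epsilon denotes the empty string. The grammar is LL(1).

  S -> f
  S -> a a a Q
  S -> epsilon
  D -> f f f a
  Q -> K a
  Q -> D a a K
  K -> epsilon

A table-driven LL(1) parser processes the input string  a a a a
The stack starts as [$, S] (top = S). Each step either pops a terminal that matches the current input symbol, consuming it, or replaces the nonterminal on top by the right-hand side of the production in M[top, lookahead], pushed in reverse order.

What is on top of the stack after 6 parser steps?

a

     Stack      Input      Action
  1  $ S        a a a a $  expand S -> a a a Q
  2  $ Q a a a  a a a a $  match a
  3  $ Q a a    a a a $    match a
  4  $ Q a      a a $      match a
  5  $ Q        a $        expand Q -> K a
  6  $ a K      a $        expand K -> epsilon
Stack after step 6: $ a (top = a).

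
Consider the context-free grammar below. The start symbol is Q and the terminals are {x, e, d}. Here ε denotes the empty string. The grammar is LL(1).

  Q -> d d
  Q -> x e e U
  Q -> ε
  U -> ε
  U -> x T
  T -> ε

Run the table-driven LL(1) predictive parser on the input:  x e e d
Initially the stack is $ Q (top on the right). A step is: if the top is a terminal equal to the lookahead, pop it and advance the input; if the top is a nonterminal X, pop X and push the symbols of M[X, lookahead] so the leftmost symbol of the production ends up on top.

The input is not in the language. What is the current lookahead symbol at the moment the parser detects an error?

d

     Stack      Input      Action
  1  $ Q        x e e d $  expand Q -> x e e U
  2  $ U e e x  x e e d $  match x
  3  $ U e e    e e d $    match e
  4  $ U e      e d $      match e
  5  $ U        d $        error: M[U, d] is empty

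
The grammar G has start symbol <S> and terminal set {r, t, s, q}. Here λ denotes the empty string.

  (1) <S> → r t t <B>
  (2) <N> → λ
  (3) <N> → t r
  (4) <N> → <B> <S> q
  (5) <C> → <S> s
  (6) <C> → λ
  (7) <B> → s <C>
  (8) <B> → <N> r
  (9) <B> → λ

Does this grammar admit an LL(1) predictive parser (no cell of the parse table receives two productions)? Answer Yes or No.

FIRST(<S>) = {r}
FIRST(<N>) = {λ, r, s, t}
FIRST(<C>) = {λ, r}
FIRST(<B>) = {λ, r, s, t}
FOLLOW(<S>) = {$, q, s}
FOLLOW(<N>) = {r}
FOLLOW(<C>) = {$, q, r, s}
FOLLOW(<B>) = {$, q, r, s}
Cell M[<B>, r] receives both <B> → <N> r and <B> → λ — the grammar is not LL(1).

No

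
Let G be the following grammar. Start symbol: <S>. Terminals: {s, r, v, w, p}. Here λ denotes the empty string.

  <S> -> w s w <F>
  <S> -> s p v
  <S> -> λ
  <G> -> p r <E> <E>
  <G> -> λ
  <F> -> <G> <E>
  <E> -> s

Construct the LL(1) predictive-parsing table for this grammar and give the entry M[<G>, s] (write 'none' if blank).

<G> -> λ

FIRST(<S>): from <S>->w s w <F> we get {w}; from <S>->s p v we get {s}; from <S>->λ we get {λ}. So FIRST(<S>) = {λ, s, w}.
FIRST(<G>): from <G>->p r <E> <E> we get {p}; from <G>->λ we get {λ}. So FIRST(<G>) = {λ, p}.
FIRST(<E>): from <E>->s we get {s}. So FIRST(<E>) = {s}.
FIRST(<F>): from <F>-><G> <E> we get {p, s}. So FIRST(<F>) = {p, s}.
FOLLOW(<S>) includes $ since <S> is the start symbol.
FOLLOW(<G>): in <F>-><G> <E>, <G> is followed by <E> with FIRST {s}. Thus FOLLOW(<G>) = {s}.
For <G> -> p r <E> <E>: FIRST(p r <E> <E>) = {p}, so it goes in M[<G>, t] for t ∈ {p}.
For <G> -> λ: FIRST(λ) = {λ}, so it goes in M[<G>, t] for t ∈ {}; since λ ∈ FIRST, also for every t ∈ FOLLOW(<G>) = {s}.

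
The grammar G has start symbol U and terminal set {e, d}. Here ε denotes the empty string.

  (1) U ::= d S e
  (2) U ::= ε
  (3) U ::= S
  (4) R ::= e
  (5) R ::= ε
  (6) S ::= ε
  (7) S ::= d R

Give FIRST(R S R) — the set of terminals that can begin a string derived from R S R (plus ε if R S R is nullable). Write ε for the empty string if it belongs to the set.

FIRST(R): from R::=e we get {e}; from R::=ε we get {ε}. So FIRST(R) = {ε, e}.
FIRST(S): from S::=ε we get {ε}; from S::=d R we get {d}. So FIRST(S) = {ε, d}.
FIRST(U): from U::=d S e we get {d}; from U::=ε we get {ε}; from U::=S we get {ε, d}. So FIRST(U) = {ε, d}.
FIRST(R S R): take FIRST of each symbol in turn, carrying on past any symbol whose FIRST contains ε; result {ε, d, e}.

{ε, d, e}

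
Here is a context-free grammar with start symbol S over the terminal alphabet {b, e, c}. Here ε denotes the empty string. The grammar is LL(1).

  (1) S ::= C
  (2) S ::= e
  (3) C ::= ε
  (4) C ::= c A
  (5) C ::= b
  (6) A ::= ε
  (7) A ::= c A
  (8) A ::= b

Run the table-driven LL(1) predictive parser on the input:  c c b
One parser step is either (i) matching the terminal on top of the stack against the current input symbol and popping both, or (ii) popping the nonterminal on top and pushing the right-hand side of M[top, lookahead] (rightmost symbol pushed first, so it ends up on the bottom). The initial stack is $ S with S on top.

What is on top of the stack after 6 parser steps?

b

step 1: stack=$ S  input=c c b $  — expand S ::= C
step 2: stack=$ C  input=c c b $  — expand C ::= c A
step 3: stack=$ A c  input=c c b $  — match c
step 4: stack=$ A  input=c b $  — expand A ::= c A
step 5: stack=$ A c  input=c b $  — match c
step 6: stack=$ A  input=b $  — expand A ::= b
Stack after step 6: $ b (top = b).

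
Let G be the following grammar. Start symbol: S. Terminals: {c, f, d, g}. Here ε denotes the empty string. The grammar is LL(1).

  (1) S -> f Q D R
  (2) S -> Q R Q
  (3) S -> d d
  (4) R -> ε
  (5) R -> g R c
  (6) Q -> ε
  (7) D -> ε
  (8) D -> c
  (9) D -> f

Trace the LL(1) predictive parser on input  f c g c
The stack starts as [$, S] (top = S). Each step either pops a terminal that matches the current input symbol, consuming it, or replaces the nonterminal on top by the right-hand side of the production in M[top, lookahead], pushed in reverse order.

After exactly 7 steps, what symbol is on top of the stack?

     Stack      Input      Action
  1  $ S        f c g c $  expand S -> f Q D R
  2  $ R D Q f  f c g c $  match f
  3  $ R D Q    c g c $    expand Q -> ε
  4  $ R D      c g c $    expand D -> c
  5  $ R c      c g c $    match c
  6  $ R        g c $      expand R -> g R c
  7  $ c R g    g c $      match g
Stack after step 7: $ c R (top = R).

R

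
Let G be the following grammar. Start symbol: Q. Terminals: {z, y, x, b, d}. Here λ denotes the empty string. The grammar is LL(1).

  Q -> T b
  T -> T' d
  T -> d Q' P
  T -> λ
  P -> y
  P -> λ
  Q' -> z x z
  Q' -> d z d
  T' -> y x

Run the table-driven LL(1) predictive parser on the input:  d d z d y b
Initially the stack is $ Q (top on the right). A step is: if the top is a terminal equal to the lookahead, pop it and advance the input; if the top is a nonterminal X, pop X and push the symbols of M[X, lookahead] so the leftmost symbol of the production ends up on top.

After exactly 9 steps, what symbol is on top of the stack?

     Stack        Input          Action
  1  $ Q          d d z d y b $  expand Q -> T b
  2  $ b T        d d z d y b $  expand T -> d Q' P
  3  $ b P Q' d   d d z d y b $  match d
  4  $ b P Q'     d z d y b $    expand Q' -> d z d
  5  $ b P d z d  d z d y b $    match d
  6  $ b P d z    z d y b $      match z
  7  $ b P d      d y b $        match d
  8  $ b P        y b $          expand P -> y
  9  $ b y        y b $          match y
Stack after step 9: $ b (top = b).

b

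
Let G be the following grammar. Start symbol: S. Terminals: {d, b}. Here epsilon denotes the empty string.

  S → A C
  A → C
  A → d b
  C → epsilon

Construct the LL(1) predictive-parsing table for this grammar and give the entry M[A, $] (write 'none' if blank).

A → C

FIRST(C): from C→epsilon we get {epsilon}. So FIRST(C) = {epsilon}.
FIRST(A): from A→C we get {epsilon}; from A→d b we get {d}. So FIRST(A) = {epsilon, d}.
FIRST(S): from S→A C we get {epsilon, d}. So FIRST(S) = {epsilon, d}.
FOLLOW(S) includes $ since S is the start symbol.
FOLLOW(S): S appears on no right-hand side. Thus FOLLOW(S) = {$}.
FOLLOW(A): in S→A C, A is followed by C with FIRST {epsilon}; in S→A C, the suffix after A is nullable, so FOLLOW(A) ⊇ FOLLOW(S) = {$}. Thus FOLLOW(A) = {$}.
For A → C: FIRST(C) = {epsilon}, so it goes in M[A, t] for t ∈ {}; since epsilon ∈ FIRST, also for every t ∈ FOLLOW(A) = {$}.
For A → d b: FIRST(d b) = {d}, so it goes in M[A, t] for t ∈ {d}.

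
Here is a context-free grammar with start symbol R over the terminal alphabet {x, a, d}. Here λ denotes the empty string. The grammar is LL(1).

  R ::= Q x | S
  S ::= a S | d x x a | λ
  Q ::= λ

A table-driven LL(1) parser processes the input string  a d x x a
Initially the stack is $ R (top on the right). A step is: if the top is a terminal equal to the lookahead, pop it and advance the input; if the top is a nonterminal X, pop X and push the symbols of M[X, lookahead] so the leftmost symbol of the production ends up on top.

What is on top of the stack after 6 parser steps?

x

step 1: stack=$ R  input=a d x x a $  — expand R ::= S
step 2: stack=$ S  input=a d x x a $  — expand S ::= a S
step 3: stack=$ S a  input=a d x x a $  — match a
step 4: stack=$ S  input=d x x a $  — expand S ::= d x x a
step 5: stack=$ a x x d  input=d x x a $  — match d
step 6: stack=$ a x x  input=x x a $  — match x
Stack after step 6: $ a x (top = x).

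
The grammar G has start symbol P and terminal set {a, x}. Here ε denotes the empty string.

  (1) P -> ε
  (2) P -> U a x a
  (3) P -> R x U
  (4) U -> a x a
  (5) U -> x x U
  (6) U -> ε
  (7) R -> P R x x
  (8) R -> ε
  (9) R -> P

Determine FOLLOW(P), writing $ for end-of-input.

FIRST(U): from U->a x a we get {a}; from U->x x U we get {x}; from U->ε we get {ε}. So FIRST(U) = {ε, a, x}.
FIRST(P): from P->ε we get {ε}; from P->U a x a we get {a, x}; from P->R x U we get {a, x}. So FIRST(P) = {ε, a, x}.
FIRST(R): from R->P R x x we get {a, x}; from R->ε we get {ε}; from R->P we get {ε, a, x}. So FIRST(R) = {ε, a, x}.
FOLLOW(P) includes $ since P is the start symbol.
FOLLOW(R): in P->R x U, R is followed by x U with FIRST {x}; in R->P R x x, R is followed by x x with FIRST {x}. Thus FOLLOW(R) = {x}.
FOLLOW(P): in R->P R x x, P is followed by R x x with FIRST {a, x}; in R->P, the suffix after P is empty, so FOLLOW(P) ⊇ FOLLOW(R) = {x}. Thus FOLLOW(P) = {$, a, x}.
FOLLOW(U): in P->U a x a, U is followed by a x a with FIRST {a}; in P->R x U, the suffix after U is empty, so FOLLOW(U) ⊇ FOLLOW(P) = {$, a, x}; in U->x x U, the suffix after U is empty (adds nothing new). Thus FOLLOW(U) = {$, a, x}.

{$, a, x}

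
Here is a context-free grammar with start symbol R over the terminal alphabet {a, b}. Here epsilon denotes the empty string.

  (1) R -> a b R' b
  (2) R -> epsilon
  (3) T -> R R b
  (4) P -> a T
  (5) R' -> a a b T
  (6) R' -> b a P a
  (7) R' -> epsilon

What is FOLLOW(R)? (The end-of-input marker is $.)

{$, a, b}

FIRST(R) = {epsilon, a}
FIRST(P) = {a}
FIRST(R') = {epsilon, a, b}
FIRST(T) = {a, b}  (via R R b)
FOLLOW(R) includes $ since R is the start symbol.
FOLLOW(R): in T->R R b (occurrence 1), R is followed by R b with FIRST {a, b}; in T->R R b (occurrence 2), R is followed by b with FIRST {b}. Thus FOLLOW(R) = {$, a, b}.
FOLLOW(P): in R'->b a P a, P is followed by a with FIRST {a}. Thus FOLLOW(P) = {a}.
FOLLOW(R'): in R->a b R' b, R' is followed by b with FIRST {b}. Thus FOLLOW(R') = {b}.
FOLLOW(T): in P->a T, the suffix after T is empty, so FOLLOW(T) ⊇ FOLLOW(P) = {a}; in R'->a a b T, the suffix after T is empty, so FOLLOW(T) ⊇ FOLLOW(R') = {b}. Thus FOLLOW(T) = {a, b}.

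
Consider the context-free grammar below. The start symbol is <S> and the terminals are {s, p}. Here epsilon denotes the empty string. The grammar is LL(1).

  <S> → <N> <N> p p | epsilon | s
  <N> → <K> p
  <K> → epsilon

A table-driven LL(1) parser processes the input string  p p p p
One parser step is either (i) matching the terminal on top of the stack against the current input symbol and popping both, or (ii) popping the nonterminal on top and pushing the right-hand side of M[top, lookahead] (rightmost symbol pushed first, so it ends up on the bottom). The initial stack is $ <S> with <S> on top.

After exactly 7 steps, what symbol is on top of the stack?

step 1: stack=$ <S>  input=p p p p $  — expand <S> → <N> <N> p p
step 2: stack=$ p p <N> <N>  input=p p p p $  — expand <N> → <K> p
step 3: stack=$ p p <N> p <K>  input=p p p p $  — expand <K> → epsilon
step 4: stack=$ p p <N> p  input=p p p p $  — match p
step 5: stack=$ p p <N>  input=p p p $  — expand <N> → <K> p
step 6: stack=$ p p p <K>  input=p p p $  — expand <K> → epsilon
step 7: stack=$ p p p  input=p p p $  — match p
Stack after step 7: $ p p (top = p).

p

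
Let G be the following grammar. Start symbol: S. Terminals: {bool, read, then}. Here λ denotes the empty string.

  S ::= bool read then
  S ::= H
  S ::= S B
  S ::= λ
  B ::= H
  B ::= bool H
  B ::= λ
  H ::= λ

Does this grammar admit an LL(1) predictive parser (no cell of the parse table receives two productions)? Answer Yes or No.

FIRST(S) = {λ, bool}
FIRST(B) = {λ, bool}
FIRST(H) = {λ}
FOLLOW(S) = {$, bool}
FOLLOW(B) = {$, bool}
FOLLOW(H) = {$, bool}
Cell M[B, $] receives both B ::= H and B ::= λ — the grammar is not LL(1).

No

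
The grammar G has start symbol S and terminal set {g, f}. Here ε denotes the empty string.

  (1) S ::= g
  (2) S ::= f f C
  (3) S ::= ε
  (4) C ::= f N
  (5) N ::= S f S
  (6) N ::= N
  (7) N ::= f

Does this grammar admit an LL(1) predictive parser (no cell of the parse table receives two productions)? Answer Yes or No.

No

FIRST(S) = {ε, f, g}
FIRST(C) = {f}
FIRST(N) = {f, g}
FOLLOW(S) = {$, f}
FOLLOW(C) = {$, f}
FOLLOW(N) = {$, f}
Cell M[N, f] receives both N ::= S f S and N ::= N and N ::= f — the grammar is not LL(1).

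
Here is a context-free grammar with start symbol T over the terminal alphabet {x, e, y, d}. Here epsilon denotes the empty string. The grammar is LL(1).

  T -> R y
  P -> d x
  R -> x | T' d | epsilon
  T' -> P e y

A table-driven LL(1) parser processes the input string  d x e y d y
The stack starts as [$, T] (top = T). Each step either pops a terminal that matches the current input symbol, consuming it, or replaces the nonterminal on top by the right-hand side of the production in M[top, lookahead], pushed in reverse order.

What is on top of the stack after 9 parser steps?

     Stack          Input          Action
  1  $ T            d x e y d y $  expand T -> R y
  2  $ y R          d x e y d y $  expand R -> T' d
  3  $ y d T'       d x e y d y $  expand T' -> P e y
  4  $ y d y e P    d x e y d y $  expand P -> d x
  5  $ y d y e x d  d x e y d y $  match d
  6  $ y d y e x    x e y d y $    match x
  7  $ y d y e      e y d y $      match e
  8  $ y d y        y d y $        match y
  9  $ y d          d y $          match d
Stack after step 9: $ y (top = y).

y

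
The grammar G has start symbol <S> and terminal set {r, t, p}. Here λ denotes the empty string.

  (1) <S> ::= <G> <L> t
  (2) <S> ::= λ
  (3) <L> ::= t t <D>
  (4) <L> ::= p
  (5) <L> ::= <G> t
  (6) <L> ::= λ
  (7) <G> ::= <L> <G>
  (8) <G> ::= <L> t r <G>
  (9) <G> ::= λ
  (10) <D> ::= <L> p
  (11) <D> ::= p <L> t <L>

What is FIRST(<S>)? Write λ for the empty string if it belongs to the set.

{λ, p, t}

FIRST(<S>) = {λ, p, t}  (via <G> <L> t)
FIRST(<L>) = {λ, p, t}  (via <G> t)
FIRST(<G>) = {λ, p, t}  (via <L> <G>, <L> t r <G>)
FIRST(<D>) = {p, t}  (via <L> p)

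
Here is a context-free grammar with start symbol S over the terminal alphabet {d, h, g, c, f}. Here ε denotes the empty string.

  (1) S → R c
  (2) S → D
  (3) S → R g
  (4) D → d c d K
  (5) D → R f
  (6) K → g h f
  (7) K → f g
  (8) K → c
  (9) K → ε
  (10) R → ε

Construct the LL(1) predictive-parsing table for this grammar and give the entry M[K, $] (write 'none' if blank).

K → ε

FIRST(K) = {ε, c, f, g}
FIRST(R) = {ε}
FIRST(D) = {d, f}  (via R f)
FIRST(S) = {c, d, f, g}  (via R c, D, R g)
FOLLOW(S) includes $ since S is the start symbol.
FOLLOW(D): in S→D, the suffix after D is empty, so FOLLOW(D) ⊇ FOLLOW(S) = {$}. Thus FOLLOW(D) = {$}.
FOLLOW(K): in D→d c d K, the suffix after K is empty, so FOLLOW(K) ⊇ FOLLOW(D) = {$}. Thus FOLLOW(K) = {$}.
For K → g h f: FIRST(g h f) = {g}, so it goes in M[K, t] for t ∈ {g}.
For K → f g: FIRST(f g) = {f}, so it goes in M[K, t] for t ∈ {f}.
For K → c: FIRST(c) = {c}, so it goes in M[K, t] for t ∈ {c}.
For K → ε: FIRST(ε) = {ε}, so it goes in M[K, t] for t ∈ {}; since ε ∈ FIRST, also for every t ∈ FOLLOW(K) = {$}.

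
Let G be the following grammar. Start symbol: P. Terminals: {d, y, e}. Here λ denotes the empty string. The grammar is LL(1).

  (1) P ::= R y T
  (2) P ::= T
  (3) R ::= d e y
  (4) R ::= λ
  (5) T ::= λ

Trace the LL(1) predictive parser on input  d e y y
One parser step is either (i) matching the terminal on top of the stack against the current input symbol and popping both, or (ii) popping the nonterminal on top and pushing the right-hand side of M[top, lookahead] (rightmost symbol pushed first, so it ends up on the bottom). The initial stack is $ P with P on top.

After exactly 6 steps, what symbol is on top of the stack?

T

step 1: stack=$ P  input=d e y y $  — expand P ::= R y T
step 2: stack=$ T y R  input=d e y y $  — expand R ::= d e y
step 3: stack=$ T y y e d  input=d e y y $  — match d
step 4: stack=$ T y y e  input=e y y $  — match e
step 5: stack=$ T y y  input=y y $  — match y
step 6: stack=$ T y  input=y $  — match y
Stack after step 6: $ T (top = T).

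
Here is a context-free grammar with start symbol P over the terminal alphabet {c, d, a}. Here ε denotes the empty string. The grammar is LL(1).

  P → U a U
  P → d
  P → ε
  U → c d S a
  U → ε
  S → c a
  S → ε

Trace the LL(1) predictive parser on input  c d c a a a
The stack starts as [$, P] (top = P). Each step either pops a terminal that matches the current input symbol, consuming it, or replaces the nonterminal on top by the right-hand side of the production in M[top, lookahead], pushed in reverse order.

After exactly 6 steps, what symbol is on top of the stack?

a

     Stack          Input          Action
  1  $ P            c d c a a a $  expand P → U a U
  2  $ U a U        c d c a a a $  expand U → c d S a
  3  $ U a a S d c  c d c a a a $  match c
  4  $ U a a S d    d c a a a $    match d
  5  $ U a a S      c a a a $      expand S → c a
  6  $ U a a a c    c a a a $      match c
Stack after step 6: $ U a a a (top = a).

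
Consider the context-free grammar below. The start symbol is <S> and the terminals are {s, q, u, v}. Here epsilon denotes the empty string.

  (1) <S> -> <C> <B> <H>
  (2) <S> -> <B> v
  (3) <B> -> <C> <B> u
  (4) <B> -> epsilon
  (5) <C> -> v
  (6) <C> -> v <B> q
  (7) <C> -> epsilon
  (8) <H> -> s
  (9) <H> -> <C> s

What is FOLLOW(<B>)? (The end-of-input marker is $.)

{q, s, u, v}

FIRST(<C>) = {epsilon, v}
FIRST(<B>) = {epsilon, u, v}  (via <C> <B> u)
FIRST(<H>) = {s, v}  (via <C> s)
FIRST(<S>) = {s, u, v}  (via <C> <B> <H>, <B> v)
FOLLOW(<S>) includes $ since <S> is the start symbol.
FOLLOW(<S>): <S> appears on no right-hand side. Thus FOLLOW(<S>) = {$}.
FOLLOW(<B>): in <S>-><C> <B> <H>, <B> is followed by <H> with FIRST {s, v}; in <S>-><B> v, <B> is followed by v with FIRST {v}; in <B>-><C> <B> u, <B> is followed by u with FIRST {u}; in <C>->v <B> q, <B> is followed by q with FIRST {q}. Thus FOLLOW(<B>) = {q, s, u, v}.
FOLLOW(<C>): in <S>-><C> <B> <H>, <C> is followed by <B> <H> with FIRST {s, u, v}; in <B>-><C> <B> u, <C> is followed by <B> u with FIRST {u, v}; in <H>-><C> s, <C> is followed by s with FIRST {s}. Thus FOLLOW(<C>) = {s, u, v}.
FOLLOW(<H>): in <S>-><C> <B> <H>, the suffix after <H> is empty, so FOLLOW(<H>) ⊇ FOLLOW(<S>) = {$}. Thus FOLLOW(<H>) = {$}.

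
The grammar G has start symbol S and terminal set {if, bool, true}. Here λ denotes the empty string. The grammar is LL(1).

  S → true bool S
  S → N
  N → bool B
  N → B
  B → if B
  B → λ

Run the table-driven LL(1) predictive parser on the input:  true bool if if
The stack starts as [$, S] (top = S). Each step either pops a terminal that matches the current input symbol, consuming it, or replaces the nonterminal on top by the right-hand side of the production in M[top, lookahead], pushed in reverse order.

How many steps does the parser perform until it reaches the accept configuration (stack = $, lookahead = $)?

step 1: stack=$ S  input=true bool if if $  — expand S → true bool S
step 2: stack=$ S bool true  input=true bool if if $  — match true
step 3: stack=$ S bool  input=bool if if $  — match bool
step 4: stack=$ S  input=if if $  — expand S → N
step 5: stack=$ N  input=if if $  — expand N → B
step 6: stack=$ B  input=if if $  — expand B → if B
step 7: stack=$ B if  input=if if $  — match if
step 8: stack=$ B  input=if $  — expand B → if B
step 9: stack=$ B if  input=if $  — match if
step 10: stack=$ B  input=$  — expand B → λ
Accept reached after 10 steps.

10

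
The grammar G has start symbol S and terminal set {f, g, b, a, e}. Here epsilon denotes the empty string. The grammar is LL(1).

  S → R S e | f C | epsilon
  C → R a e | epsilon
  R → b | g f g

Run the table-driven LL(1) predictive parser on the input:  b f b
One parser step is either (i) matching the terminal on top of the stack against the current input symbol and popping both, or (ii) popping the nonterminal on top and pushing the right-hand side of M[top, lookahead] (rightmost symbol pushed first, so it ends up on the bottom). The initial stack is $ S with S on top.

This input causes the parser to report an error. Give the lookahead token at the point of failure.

$

     Stack      Input    Action
  1  $ S        b f b $  expand S → R S e
  2  $ e S R    b f b $  expand R → b
  3  $ e S b    b f b $  match b
  4  $ e S      f b $    expand S → f C
  5  $ e C f    f b $    match f
  6  $ e C      b $      expand C → R a e
  7  $ e e a R  b $      expand R → b
  8  $ e e a b  b $      match b
  9  $ e e a    $        error: top is terminal a but lookahead is $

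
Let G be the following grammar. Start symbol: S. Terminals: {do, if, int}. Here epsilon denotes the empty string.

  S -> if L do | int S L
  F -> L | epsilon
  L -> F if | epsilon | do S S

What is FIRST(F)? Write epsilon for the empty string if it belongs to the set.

FIRST(S): from S->if L do we get {if}; from S->int S L we get {int}. So FIRST(S) = {if, int}.
FIRST(F): from F->L we get {epsilon, do, if}; from F->epsilon we get {epsilon}. So FIRST(F) = {epsilon, do, if}.
FIRST(L): from L->F if we get {do, if}; from L->epsilon we get {epsilon}; from L->do S S we get {do}. So FIRST(L) = {epsilon, do, if}.

{epsilon, do, if}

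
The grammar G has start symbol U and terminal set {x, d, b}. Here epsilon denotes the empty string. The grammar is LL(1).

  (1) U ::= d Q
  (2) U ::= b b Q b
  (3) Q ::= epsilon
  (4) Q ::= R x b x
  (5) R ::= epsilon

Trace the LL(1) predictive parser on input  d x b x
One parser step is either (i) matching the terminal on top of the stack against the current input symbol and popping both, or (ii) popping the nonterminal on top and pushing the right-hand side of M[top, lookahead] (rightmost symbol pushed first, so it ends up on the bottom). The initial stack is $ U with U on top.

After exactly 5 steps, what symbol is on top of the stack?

step 1: stack=$ U  input=d x b x $  — expand U ::= d Q
step 2: stack=$ Q d  input=d x b x $  — match d
step 3: stack=$ Q  input=x b x $  — expand Q ::= R x b x
step 4: stack=$ x b x R  input=x b x $  — expand R ::= epsilon
step 5: stack=$ x b x  input=x b x $  — match x
Stack after step 5: $ x b (top = b).

b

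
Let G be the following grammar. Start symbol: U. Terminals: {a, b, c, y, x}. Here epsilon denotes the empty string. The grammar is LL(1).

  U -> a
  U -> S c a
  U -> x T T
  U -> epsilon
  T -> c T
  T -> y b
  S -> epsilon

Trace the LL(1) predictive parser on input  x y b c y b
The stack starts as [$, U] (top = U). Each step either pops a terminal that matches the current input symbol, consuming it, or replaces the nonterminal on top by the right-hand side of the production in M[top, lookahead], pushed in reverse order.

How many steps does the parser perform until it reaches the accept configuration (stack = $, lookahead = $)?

      Stack    Input          Action
   1  $ U      x y b c y b $  expand U -> x T T
   2  $ T T x  x y b c y b $  match x
   3  $ T T    y b c y b $    expand T -> y b
   4  $ T b y  y b c y b $    match y
   5  $ T b    b c y b $      match b
   6  $ T      c y b $        expand T -> c T
   7  $ T c    c y b $        match c
   8  $ T      y b $          expand T -> y b
   9  $ b y    y b $          match y
  10  $ b      b $            match b
Accept reached after 10 steps.

10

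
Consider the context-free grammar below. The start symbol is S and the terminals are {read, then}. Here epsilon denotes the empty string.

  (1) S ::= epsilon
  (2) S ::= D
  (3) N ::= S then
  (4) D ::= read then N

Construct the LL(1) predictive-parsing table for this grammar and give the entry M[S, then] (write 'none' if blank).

FIRST(D) = {read}
FIRST(S) = {epsilon, read}  (via D)
FIRST(N) = {read, then}  (via S then)
FOLLOW(S) includes $ since S is the start symbol.
FOLLOW(S): in N::=S then, S is followed by then with FIRST {then}. Thus FOLLOW(S) = {$, then}.
For S ::= epsilon: FIRST(epsilon) = {epsilon}, so it goes in M[S, t] for t ∈ {}; since epsilon ∈ FIRST, also for every t ∈ FOLLOW(S) = {$, then}.
For S ::= D: FIRST(D) = {read}, so it goes in M[S, t] for t ∈ {read}.

S ::= epsilon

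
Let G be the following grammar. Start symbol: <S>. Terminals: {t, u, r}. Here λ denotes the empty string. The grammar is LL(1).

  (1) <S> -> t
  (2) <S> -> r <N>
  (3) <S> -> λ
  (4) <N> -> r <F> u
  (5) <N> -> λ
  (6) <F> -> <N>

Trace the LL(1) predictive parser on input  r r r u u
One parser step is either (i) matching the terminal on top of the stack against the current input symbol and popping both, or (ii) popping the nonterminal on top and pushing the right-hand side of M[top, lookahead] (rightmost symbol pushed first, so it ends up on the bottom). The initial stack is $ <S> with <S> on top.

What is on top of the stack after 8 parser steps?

step 1: stack=$ <S>  input=r r r u u $  — expand <S> -> r <N>
step 2: stack=$ <N> r  input=r r r u u $  — match r
step 3: stack=$ <N>  input=r r u u $  — expand <N> -> r <F> u
step 4: stack=$ u <F> r  input=r r u u $  — match r
step 5: stack=$ u <F>  input=r u u $  — expand <F> -> <N>
step 6: stack=$ u <N>  input=r u u $  — expand <N> -> r <F> u
step 7: stack=$ u u <F> r  input=r u u $  — match r
step 8: stack=$ u u <F>  input=u u $  — expand <F> -> <N>
Stack after step 8: $ u u <N> (top = <N>).

<N>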